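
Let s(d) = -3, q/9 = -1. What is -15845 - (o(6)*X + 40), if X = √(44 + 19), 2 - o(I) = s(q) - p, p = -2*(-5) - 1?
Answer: -15885 - 42*√7 ≈ -15996.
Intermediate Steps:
q = -9 (q = 9*(-1) = -9)
p = 9 (p = 10 - 1 = 9)
o(I) = 14 (o(I) = 2 - (-3 - 1*9) = 2 - (-3 - 9) = 2 - 1*(-12) = 2 + 12 = 14)
X = 3*√7 (X = √63 = 3*√7 ≈ 7.9373)
-15845 - (o(6)*X + 40) = -15845 - (14*(3*√7) + 40) = -15845 - (42*√7 + 40) = -15845 - (40 + 42*√7) = -15845 + (-40 - 42*√7) = -15885 - 42*√7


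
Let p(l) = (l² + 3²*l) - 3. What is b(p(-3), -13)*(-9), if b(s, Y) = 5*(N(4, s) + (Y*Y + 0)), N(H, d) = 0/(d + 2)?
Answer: -7605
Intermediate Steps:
N(H, d) = 0 (N(H, d) = 0/(2 + d) = 0)
p(l) = -3 + l² + 9*l (p(l) = (l² + 9*l) - 3 = -3 + l² + 9*l)
b(s, Y) = 5*Y² (b(s, Y) = 5*(0 + (Y*Y + 0)) = 5*(0 + (Y² + 0)) = 5*(0 + Y²) = 5*Y²)
b(p(-3), -13)*(-9) = (5*(-13)²)*(-9) = (5*169)*(-9) = 845*(-9) = -7605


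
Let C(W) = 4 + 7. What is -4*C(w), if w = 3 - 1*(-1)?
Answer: -44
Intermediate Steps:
w = 4 (w = 3 + 1 = 4)
C(W) = 11
-4*C(w) = -4*11 = -44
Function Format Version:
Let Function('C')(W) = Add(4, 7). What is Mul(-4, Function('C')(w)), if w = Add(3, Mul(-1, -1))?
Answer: -44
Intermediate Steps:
w = 4 (w = Add(3, 1) = 4)
Function('C')(W) = 11
Mul(-4, Function('C')(w)) = Mul(-4, 11) = -44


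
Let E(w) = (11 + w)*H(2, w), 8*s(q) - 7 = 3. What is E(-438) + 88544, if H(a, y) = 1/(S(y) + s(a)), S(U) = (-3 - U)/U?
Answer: 6516116/75 ≈ 86882.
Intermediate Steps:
s(q) = 5/4 (s(q) = 7/8 + (1/8)*3 = 7/8 + 3/8 = 5/4)
S(U) = (-3 - U)/U
H(a, y) = 1/(5/4 + (-3 - y)/y) (H(a, y) = 1/((-3 - y)/y + 5/4) = 1/(5/4 + (-3 - y)/y))
E(w) = 4*w*(11 + w)/(-12 + w) (E(w) = (11 + w)*(4*w/(-12 + w)) = 4*w*(11 + w)/(-12 + w))
E(-438) + 88544 = 4*(-438)*(11 - 438)/(-12 - 438) + 88544 = 4*(-438)*(-427)/(-450) + 88544 = 4*(-438)*(-1/450)*(-427) + 88544 = -124684/75 + 88544 = 6516116/75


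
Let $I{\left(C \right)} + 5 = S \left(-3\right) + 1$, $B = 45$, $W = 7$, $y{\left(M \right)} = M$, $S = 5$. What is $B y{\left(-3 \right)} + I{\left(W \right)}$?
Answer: $-154$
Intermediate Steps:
$I{\left(C \right)} = -19$ ($I{\left(C \right)} = -5 + \left(5 \left(-3\right) + 1\right) = -5 + \left(-15 + 1\right) = -5 - 14 = -19$)
$B y{\left(-3 \right)} + I{\left(W \right)} = 45 \left(-3\right) - 19 = -135 - 19 = -154$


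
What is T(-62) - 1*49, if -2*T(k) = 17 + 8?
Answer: -123/2 ≈ -61.500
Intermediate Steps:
T(k) = -25/2 (T(k) = -(17 + 8)/2 = -½*25 = -25/2)
T(-62) - 1*49 = -25/2 - 1*49 = -25/2 - 49 = -123/2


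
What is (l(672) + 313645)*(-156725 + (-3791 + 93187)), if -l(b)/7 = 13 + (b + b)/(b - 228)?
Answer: -781064472906/37 ≈ -2.1110e+10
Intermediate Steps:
l(b) = -91 - 14*b/(-228 + b) (l(b) = -7*(13 + (b + b)/(b - 228)) = -7*(13 + (2*b)/(-228 + b)) = -7*(13 + 2*b/(-228 + b)) = -91 - 14*b/(-228 + b))
(l(672) + 313645)*(-156725 + (-3791 + 93187)) = (21*(988 - 5*672)/(-228 + 672) + 313645)*(-156725 + (-3791 + 93187)) = (21*(988 - 3360)/444 + 313645)*(-156725 + 89396) = (21*(1/444)*(-2372) + 313645)*(-67329) = (-4151/37 + 313645)*(-67329) = (11600714/37)*(-67329) = -781064472906/37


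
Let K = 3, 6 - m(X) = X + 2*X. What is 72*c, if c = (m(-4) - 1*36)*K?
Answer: -3888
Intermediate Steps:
m(X) = 6 - 3*X (m(X) = 6 - (X + 2*X) = 6 - 3*X)
c = -54 (c = ((6 - 3*(-4)) - 1*36)*3 = ((6 + 12) - 36)*3 = (18 - 36)*3 = -18*3 = -54)
72*c = 72*(-54) = -3888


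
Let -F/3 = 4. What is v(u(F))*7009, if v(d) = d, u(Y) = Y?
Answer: -84108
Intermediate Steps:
F = -12 (F = -3*4 = -12)
v(u(F))*7009 = -12*7009 = -84108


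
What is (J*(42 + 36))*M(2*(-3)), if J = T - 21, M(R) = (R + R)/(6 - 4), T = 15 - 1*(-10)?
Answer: -1872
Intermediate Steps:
T = 25 (T = 15 + 10 = 25)
M(R) = R (M(R) = (2*R)/2 = (2*R)*(½) = R)
J = 4 (J = 25 - 21 = 4)
(J*(42 + 36))*M(2*(-3)) = (4*(42 + 36))*(2*(-3)) = (4*78)*(-6) = 312*(-6) = -1872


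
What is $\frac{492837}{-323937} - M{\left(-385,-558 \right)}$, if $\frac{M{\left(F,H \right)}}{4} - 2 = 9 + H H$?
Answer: $- \frac{134488008779}{107979} \approx -1.2455 \cdot 10^{6}$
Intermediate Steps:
$M{\left(F,H \right)} = 44 + 4 H^{2}$ ($M{\left(F,H \right)} = 8 + 4 \left(9 + H H\right) = 8 + 4 \left(9 + H^{2}\right) = 8 + \left(36 + 4 H^{2}\right) = 44 + 4 H^{2}$)
$\frac{492837}{-323937} - M{\left(-385,-558 \right)} = \frac{492837}{-323937} - \left(44 + 4 \left(-558\right)^{2}\right) = 492837 \left(- \frac{1}{323937}\right) - \left(44 + 4 \cdot 311364\right) = - \frac{164279}{107979} - \left(44 + 1245456\right) = - \frac{164279}{107979} - 1245500 = - \frac{134488008779}{107979}$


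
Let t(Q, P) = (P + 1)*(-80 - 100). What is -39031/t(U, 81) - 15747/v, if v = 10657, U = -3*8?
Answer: 183527647/157297320 ≈ 1.1668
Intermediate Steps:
U = -24
t(Q, P) = -180 - 180*P (t(Q, P) = (1 + P)*(-180) = -180 - 180*P)
-39031/t(U, 81) - 15747/v = -39031/(-180 - 180*81) - 15747/10657 = -39031/(-180 - 14580) - 15747*1/10657 = -39031/(-14760) - 15747/10657 = -39031*(-1/14760) - 15747/10657 = 39031/14760 - 15747/10657 = 183527647/157297320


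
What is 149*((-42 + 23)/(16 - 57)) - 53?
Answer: 658/41 ≈ 16.049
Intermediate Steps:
149*((-42 + 23)/(16 - 57)) - 53 = 149*(-19/(-41)) - 53 = 149*(-19*(-1/41)) - 53 = 149*(19/41) - 53 = 2831/41 - 53 = 658/41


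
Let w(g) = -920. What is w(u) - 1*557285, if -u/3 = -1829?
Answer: -558205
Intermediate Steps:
u = 5487 (u = -3*(-1829) = 5487)
w(u) - 1*557285 = -920 - 1*557285 = -920 - 557285 = -558205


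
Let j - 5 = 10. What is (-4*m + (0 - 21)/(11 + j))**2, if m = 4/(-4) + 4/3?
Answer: 27889/6084 ≈ 4.5840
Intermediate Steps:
j = 15 (j = 5 + 10 = 15)
m = 1/3 (m = 4*(-1/4) + 4*(1/3) = -1 + 4/3 = 1/3 ≈ 0.33333)
(-4*m + (0 - 21)/(11 + j))**2 = (-4*1/3 + (0 - 21)/(11 + 15))**2 = (-4/3 - 21/26)**2 = (-167/78)**2 = 27889/6084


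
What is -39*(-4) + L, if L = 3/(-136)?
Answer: 21213/136 ≈ 155.98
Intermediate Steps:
L = -3/136 (L = 3*(-1/136) = -3/136 ≈ -0.022059)
-39*(-4) + L = -39*(-4) - 3/136 = 156 - 3/136 = 21213/136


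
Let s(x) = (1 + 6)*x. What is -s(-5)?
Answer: 35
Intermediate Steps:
s(x) = 7*x
-s(-5) = -7*(-5) = -1*(-35) = 35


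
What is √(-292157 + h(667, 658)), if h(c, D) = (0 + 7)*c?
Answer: 16*I*√1123 ≈ 536.18*I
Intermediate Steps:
h(c, D) = 7*c
√(-292157 + h(667, 658)) = √(-292157 + 7*667) = √(-292157 + 4669) = √(-287488) = 16*I*√1123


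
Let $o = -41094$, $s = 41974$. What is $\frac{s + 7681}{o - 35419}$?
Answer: $- \frac{49655}{76513} \approx -0.64897$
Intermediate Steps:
$\frac{s + 7681}{o - 35419} = \frac{41974 + 7681}{-41094 - 35419} = \frac{49655}{-76513} = 49655 \left(- \frac{1}{76513}\right) = - \frac{49655}{76513}$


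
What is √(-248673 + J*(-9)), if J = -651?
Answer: I*√242814 ≈ 492.76*I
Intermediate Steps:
√(-248673 + J*(-9)) = √(-248673 - 651*(-9)) = √(-248673 + 5859) = √(-242814) = I*√242814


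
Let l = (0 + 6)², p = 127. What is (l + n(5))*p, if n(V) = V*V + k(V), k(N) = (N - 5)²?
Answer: 7747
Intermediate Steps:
k(N) = (-5 + N)²
l = 36 (l = 6² = 36)
n(V) = V² + (-5 + V)² (n(V) = V*V + (-5 + V)² = V² + (-5 + V)²)
(l + n(5))*p = (36 + (5² + (-5 + 5)²))*127 = (36 + (25 + 0²))*127 = (36 + (25 + 0))*127 = (36 + 25)*127 = 61*127 = 7747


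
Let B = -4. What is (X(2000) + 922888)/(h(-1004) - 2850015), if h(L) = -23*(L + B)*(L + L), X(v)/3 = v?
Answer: -928888/49403487 ≈ -0.018802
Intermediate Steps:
X(v) = 3*v
h(L) = -46*L*(-4 + L) (h(L) = -23*(L - 4)*(L + L) = -23*(-4 + L)*2*L = -46*L*(-4 + L))
(X(2000) + 922888)/(h(-1004) - 2850015) = (3*2000 + 922888)/(46*(-1004)*(4 - 1*(-1004)) - 2850015) = (6000 + 922888)/(46*(-1004)*(4 + 1004) - 2850015) = 928888/(46*(-1004)*1008 - 2850015) = 928888/(-46553472 - 2850015) = 928888/(-49403487) = 928888*(-1/49403487) = -928888/49403487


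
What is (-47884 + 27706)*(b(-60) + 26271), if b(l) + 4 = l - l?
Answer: -530015526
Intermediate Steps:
b(l) = -4 (b(l) = -4 + (l - l) = -4 + 0 = -4)
(-47884 + 27706)*(b(-60) + 26271) = (-47884 + 27706)*(-4 + 26271) = -20178*26267 = -530015526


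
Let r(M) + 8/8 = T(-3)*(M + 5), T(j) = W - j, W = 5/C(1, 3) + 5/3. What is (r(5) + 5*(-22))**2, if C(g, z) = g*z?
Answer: 20449/9 ≈ 2272.1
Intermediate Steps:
W = 10/3 (W = 5/((1*3)) + 5/3 = 5/3 + 5*(1/3) = 5*(1/3) + 5/3 = 5/3 + 5/3 = 10/3 ≈ 3.3333)
T(j) = 10/3 - j
r(M) = 92/3 + 19*M/3 (r(M) = -1 + (10/3 - 1*(-3))*(M + 5) = -1 + (10/3 + 3)*(5 + M) = -1 + 19*(5 + M)/3 = -1 + (95/3 + 19*M/3) = 92/3 + 19*M/3)
(r(5) + 5*(-22))**2 = ((92/3 + (19/3)*5) + 5*(-22))**2 = ((92/3 + 95/3) - 110)**2 = (187/3 - 110)**2 = (-143/3)**2 = 20449/9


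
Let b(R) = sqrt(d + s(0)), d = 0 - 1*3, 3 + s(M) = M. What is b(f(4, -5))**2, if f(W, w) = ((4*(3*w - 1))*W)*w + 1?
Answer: -6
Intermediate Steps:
s(M) = -3 + M
d = -3 (d = 0 - 3 = -3)
f(W, w) = 1 + W*w*(-4 + 12*w) (f(W, w) = ((4*(-1 + 3*w))*W)*w + 1 = ((-4 + 12*w)*W)*w + 1 = (W*(-4 + 12*w))*w + 1 = W*w*(-4 + 12*w) + 1 = 1 + W*w*(-4 + 12*w))
b(R) = I*sqrt(6) (b(R) = sqrt(-3 + (-3 + 0)) = sqrt(-3 - 3) = sqrt(-6) = I*sqrt(6))
b(f(4, -5))**2 = (I*sqrt(6))**2 = -6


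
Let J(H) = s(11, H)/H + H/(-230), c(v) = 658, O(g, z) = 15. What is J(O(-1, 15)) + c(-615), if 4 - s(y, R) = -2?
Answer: 151417/230 ≈ 658.33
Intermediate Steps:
s(y, R) = 6 (s(y, R) = 4 - 1*(-2) = 4 + 2 = 6)
J(H) = 6/H - H/230 (J(H) = 6/H + H/(-230) = 6/H + H*(-1/230) = 6/H - H/230)
J(O(-1, 15)) + c(-615) = (6/15 - 1/230*15) + 658 = (6*(1/15) - 3/46) + 658 = (⅖ - 3/46) + 658 = 77/230 + 658 = 151417/230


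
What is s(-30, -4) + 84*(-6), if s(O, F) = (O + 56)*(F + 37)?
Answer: 354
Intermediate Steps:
s(O, F) = (37 + F)*(56 + O) (s(O, F) = (56 + O)*(37 + F) = (37 + F)*(56 + O))
s(-30, -4) + 84*(-6) = (2072 + 37*(-30) + 56*(-4) - 4*(-30)) + 84*(-6) = (2072 - 1110 - 224 + 120) - 504 = 858 - 504 = 354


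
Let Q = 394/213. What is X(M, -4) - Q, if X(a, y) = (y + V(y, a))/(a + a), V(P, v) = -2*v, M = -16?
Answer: -4643/1704 ≈ -2.7248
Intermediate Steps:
X(a, y) = (y - 2*a)/(2*a) (X(a, y) = (y - 2*a)/(a + a) = (y - 2*a)/((2*a)) = (y - 2*a)*(1/(2*a)) = (y - 2*a)/(2*a))
Q = 394/213 (Q = 394*(1/213) = 394/213 ≈ 1.8498)
X(M, -4) - Q = ((½)*(-4) - 1*(-16))/(-16) - 1*394/213 = -(-2 + 16)/16 - 394/213 = -1/16*14 - 394/213 = -7/8 - 394/213 = -4643/1704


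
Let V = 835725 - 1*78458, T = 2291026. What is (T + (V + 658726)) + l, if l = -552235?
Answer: 3154784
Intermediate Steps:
V = 757267 (V = 835725 - 78458 = 757267)
(T + (V + 658726)) + l = (2291026 + (757267 + 658726)) - 552235 = (2291026 + 1415993) - 552235 = 3707019 - 552235 = 3154784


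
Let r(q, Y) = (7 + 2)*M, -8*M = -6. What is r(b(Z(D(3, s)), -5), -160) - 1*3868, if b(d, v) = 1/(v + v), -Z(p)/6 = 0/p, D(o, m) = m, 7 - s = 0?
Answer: -15445/4 ≈ -3861.3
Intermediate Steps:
s = 7 (s = 7 - 1*0 = 7 + 0 = 7)
Z(p) = 0 (Z(p) = -0/p = -6*0 = 0)
M = ¾ (M = -⅛*(-6) = ¾ ≈ 0.75000)
b(d, v) = 1/(2*v)
r(q, Y) = 27/4 (r(q, Y) = (7 + 2)*(¾) = 9*(¾) = 27/4)
r(b(Z(D(3, s)), -5), -160) - 1*3868 = 27/4 - 1*3868 = 27/4 - 3868 = -15445/4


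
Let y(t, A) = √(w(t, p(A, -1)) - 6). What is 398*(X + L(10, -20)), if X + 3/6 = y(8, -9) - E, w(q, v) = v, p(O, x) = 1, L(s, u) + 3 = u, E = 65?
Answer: -35223 + 398*I*√5 ≈ -35223.0 + 889.96*I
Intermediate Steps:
L(s, u) = -3 + u
y(t, A) = I*√5 (y(t, A) = √(1 - 6) = √(-5) = I*√5)
X = -131/2 + I*√5 (X = -½ + (I*√5 - 1*65) = -½ + (I*√5 - 65) = -½ + (-65 + I*√5) = -131/2 + I*√5 ≈ -65.5 + 2.2361*I)
398*(X + L(10, -20)) = 398*((-131/2 + I*√5) + (-3 - 20)) = 398*((-131/2 + I*√5) - 23) = 398*(-177/2 + I*√5) = -35223 + 398*I*√5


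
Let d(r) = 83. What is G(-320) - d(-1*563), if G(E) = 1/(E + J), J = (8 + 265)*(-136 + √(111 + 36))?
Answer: -115485983551/1391396941 - 1911*√3/1391396941 ≈ -83.000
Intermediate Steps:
J = -37128 + 1911*√3 (J = 273*(-136 + √147) = 273*(-136 + 7*√3) = -37128 + 1911*√3 ≈ -33818.)
G(E) = 1/(-37128 + E + 1911*√3) (G(E) = 1/(E + (-37128 + 1911*√3)) = 1/(-37128 + E + 1911*√3))
G(-320) - d(-1*563) = 1/(-37128 - 320 + 1911*√3) - 1*83 = 1/(-37448 + 1911*√3) - 83 = -83 + 1/(-37448 + 1911*√3)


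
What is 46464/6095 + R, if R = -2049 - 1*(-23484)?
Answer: 130692789/6095 ≈ 21443.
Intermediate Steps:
R = 21435 (R = -2049 + 23484 = 21435)
46464/6095 + R = 46464/6095 + 21435 = 130692789/6095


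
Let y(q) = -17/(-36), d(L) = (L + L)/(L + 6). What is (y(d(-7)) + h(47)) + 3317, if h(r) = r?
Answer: 121121/36 ≈ 3364.5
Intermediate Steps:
d(L) = 2*L/(6 + L) (d(L) = (2*L)/(6 + L) = 2*L/(6 + L))
y(q) = 17/36 (y(q) = -17*(-1/36) = 17/36)
(y(d(-7)) + h(47)) + 3317 = (17/36 + 47) + 3317 = 1709/36 + 3317 = 121121/36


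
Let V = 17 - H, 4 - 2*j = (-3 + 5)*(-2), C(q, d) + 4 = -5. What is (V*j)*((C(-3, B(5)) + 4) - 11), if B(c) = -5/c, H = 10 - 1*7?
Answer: -896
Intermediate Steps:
H = 3 (H = 10 - 7 = 3)
C(q, d) = -9 (C(q, d) = -4 - 5 = -9)
j = 4 (j = 2 - (-3 + 5)*(-2)/2 = 2 - (-2) = 2 - ½*(-4) = 2 + 2 = 4)
V = 14 (V = 17 - 1*3 = 17 - 3 = 14)
(V*j)*((C(-3, B(5)) + 4) - 11) = (14*4)*((-9 + 4) - 11) = 56*(-5 - 11) = 56*(-16) = -896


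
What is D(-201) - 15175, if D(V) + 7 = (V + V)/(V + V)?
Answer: -15181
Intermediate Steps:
D(V) = -6 (D(V) = -7 + (V + V)/(V + V) = -7 + (2*V)/((2*V)) = -7 + (2*V)*(1/(2*V)) = -7 + 1 = -6)
D(-201) - 15175 = -6 - 15175 = -15181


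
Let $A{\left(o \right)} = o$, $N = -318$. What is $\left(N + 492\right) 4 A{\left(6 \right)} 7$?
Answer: $29232$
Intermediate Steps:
$\left(N + 492\right) 4 A{\left(6 \right)} 7 = \left(-318 + 492\right) 4 \cdot 6 \cdot 7 = 174 \cdot 24 \cdot 7 = 174 \cdot 168 = 29232$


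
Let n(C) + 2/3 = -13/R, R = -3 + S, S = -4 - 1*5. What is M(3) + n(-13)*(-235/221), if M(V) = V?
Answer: 6781/2652 ≈ 2.5569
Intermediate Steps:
S = -9 (S = -4 - 5 = -9)
R = -12 (R = -3 - 9 = -12)
n(C) = 5/12 (n(C) = -2/3 - 13/(-12) = -2/3 - 13*(-1/12) = -2/3 + 13/12 = 5/12)
M(3) + n(-13)*(-235/221) = 3 + 5*(-235/221)/12 = 3 + 5*(-235*1/221)/12 = 3 + (5/12)*(-235/221) = 3 - 1175/2652 = 6781/2652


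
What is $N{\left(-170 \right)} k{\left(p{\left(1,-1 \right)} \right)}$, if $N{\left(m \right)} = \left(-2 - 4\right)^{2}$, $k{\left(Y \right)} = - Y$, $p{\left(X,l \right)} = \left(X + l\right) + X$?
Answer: $-36$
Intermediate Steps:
$p{\left(X,l \right)} = l + 2 X$
$N{\left(m \right)} = 36$ ($N{\left(m \right)} = \left(-6\right)^{2} = 36$)
$N{\left(-170 \right)} k{\left(p{\left(1,-1 \right)} \right)} = 36 \left(- (-1 + 2 \cdot 1)\right) = 36 \left(- (-1 + 2)\right) = 36 \left(\left(-1\right) 1\right) = 36 \left(-1\right) = -36$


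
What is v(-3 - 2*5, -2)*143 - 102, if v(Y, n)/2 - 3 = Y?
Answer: -2962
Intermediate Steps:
v(Y, n) = 6 + 2*Y
v(-3 - 2*5, -2)*143 - 102 = (6 + 2*(-3 - 2*5))*143 - 102 = (6 + 2*(-3 - 10))*143 - 102 = (6 + 2*(-13))*143 - 102 = (6 - 26)*143 - 102 = -20*143 - 102 = -2860 - 102 = -2962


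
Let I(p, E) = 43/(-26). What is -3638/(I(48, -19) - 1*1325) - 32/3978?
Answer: 11034332/4035681 ≈ 2.7342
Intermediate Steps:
I(p, E) = -43/26 (I(p, E) = 43*(-1/26) = -43/26)
-3638/(I(48, -19) - 1*1325) - 32/3978 = -3638/(-43/26 - 1*1325) - 32/3978 = -3638/(-43/26 - 1325) - 32*1/3978 = -3638/(-34493/26) - 16/1989 = -3638*(-26/34493) - 16/1989 = 5564/2029 - 16/1989 = 11034332/4035681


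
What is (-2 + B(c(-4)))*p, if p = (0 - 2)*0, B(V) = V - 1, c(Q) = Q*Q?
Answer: 0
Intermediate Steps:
c(Q) = Q²
B(V) = -1 + V
p = 0 (p = -2*0 = 0)
(-2 + B(c(-4)))*p = (-2 + (-1 + (-4)²))*0 = (-2 + (-1 + 16))*0 = (-2 + 15)*0 = 13*0 = 0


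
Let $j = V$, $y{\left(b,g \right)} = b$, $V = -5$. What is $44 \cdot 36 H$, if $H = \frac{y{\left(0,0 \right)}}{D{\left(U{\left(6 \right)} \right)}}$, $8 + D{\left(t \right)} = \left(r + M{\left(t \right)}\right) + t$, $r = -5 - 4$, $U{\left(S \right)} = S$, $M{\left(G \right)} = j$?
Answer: $0$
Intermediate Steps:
$j = -5$
$M{\left(G \right)} = -5$
$r = -9$ ($r = -5 - 4 = -9$)
$D{\left(t \right)} = -22 + t$ ($D{\left(t \right)} = -8 + \left(\left(-9 - 5\right) + t\right) = -8 + \left(-14 + t\right) = -22 + t$)
$H = 0$ ($H = \frac{0}{-22 + 6} = \frac{0}{-16} = 0 \left(- \frac{1}{16}\right) = 0$)
$44 \cdot 36 H = 44 \cdot 36 \cdot 0 = 1584 \cdot 0 = 0$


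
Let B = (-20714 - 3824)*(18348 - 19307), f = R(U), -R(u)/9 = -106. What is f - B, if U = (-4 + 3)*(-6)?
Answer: -23530988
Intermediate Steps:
U = 6 (U = -1*(-6) = 6)
R(u) = 954 (R(u) = -9*(-106) = 954)
f = 954
B = 23531942 (B = -24538*(-959) = 23531942)
f - B = 954 - 1*23531942 = 954 - 23531942 = -23530988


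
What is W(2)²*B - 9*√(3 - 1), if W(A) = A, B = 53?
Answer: 212 - 9*√2 ≈ 199.27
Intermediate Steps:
W(2)²*B - 9*√(3 - 1) = 2²*53 - 9*√(3 - 1) = 4*53 - 9*√2 = 212 - 9*√2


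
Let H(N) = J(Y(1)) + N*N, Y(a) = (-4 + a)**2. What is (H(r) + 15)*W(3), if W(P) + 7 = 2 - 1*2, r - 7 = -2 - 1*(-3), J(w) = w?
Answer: -616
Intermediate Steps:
r = 8 (r = 7 + (-2 - 1*(-3)) = 7 + (-2 + 3) = 7 + 1 = 8)
H(N) = 9 + N**2 (H(N) = (-4 + 1)**2 + N*N = (-3)**2 + N**2 = 9 + N**2)
W(P) = -7 (W(P) = -7 + (2 - 1*2) = -7 + (2 - 2) = -7 + 0 = -7)
(H(r) + 15)*W(3) = ((9 + 8**2) + 15)*(-7) = ((9 + 64) + 15)*(-7) = (73 + 15)*(-7) = 88*(-7) = -616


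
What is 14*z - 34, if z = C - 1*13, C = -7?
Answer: -314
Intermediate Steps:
z = -20 (z = -7 - 1*13 = -7 - 13 = -20)
14*z - 34 = 14*(-20) - 34 = -280 - 34 = -314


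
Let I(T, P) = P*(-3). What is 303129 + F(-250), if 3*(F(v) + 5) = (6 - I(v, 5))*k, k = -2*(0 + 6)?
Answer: 303040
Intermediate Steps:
I(T, P) = -3*P
k = -12 (k = -2*6 = -12)
F(v) = -89 (F(v) = -5 + ((6 - (-3)*5)*(-12))/3 = -5 + ((6 - 1*(-15))*(-12))/3 = -5 + ((6 + 15)*(-12))/3 = -5 + (21*(-12))/3 = -5 + (⅓)*(-252) = -5 - 84 = -89)
303129 + F(-250) = 303129 - 89 = 303040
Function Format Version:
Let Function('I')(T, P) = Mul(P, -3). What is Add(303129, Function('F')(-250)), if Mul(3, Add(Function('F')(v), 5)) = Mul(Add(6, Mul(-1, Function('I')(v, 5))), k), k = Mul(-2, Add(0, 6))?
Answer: 303040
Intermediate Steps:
Function('I')(T, P) = Mul(-3, P)
k = -12 (k = Mul(-2, 6) = -12)
Function('F')(v) = -89 (Function('F')(v) = Add(-5, Mul(Rational(1, 3), Mul(Add(6, Mul(-1, Mul(-3, 5))), -12))) = Add(-5, Mul(Rational(1, 3), Mul(Add(6, Mul(-1, -15)), -12))) = Add(-5, Mul(Rational(1, 3), Mul(Add(6, 15), -12))) = Add(-5, Mul(Rational(1, 3), Mul(21, -12))) = Add(-5, Mul(Rational(1, 3), -252)) = Add(-5, -84) = -89)
Add(303129, Function('F')(-250)) = Add(303129, -89) = 303040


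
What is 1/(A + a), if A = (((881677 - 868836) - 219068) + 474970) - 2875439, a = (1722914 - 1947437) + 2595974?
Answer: -1/235245 ≈ -4.2509e-6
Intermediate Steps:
a = 2371451 (a = -224523 + 2595974 = 2371451)
A = -2606696 (A = ((12841 - 219068) + 474970) - 2875439 = (-206227 + 474970) - 2875439 = 268743 - 2875439 = -2606696)
1/(A + a) = 1/(-2606696 + 2371451) = 1/(-235245) = -1/235245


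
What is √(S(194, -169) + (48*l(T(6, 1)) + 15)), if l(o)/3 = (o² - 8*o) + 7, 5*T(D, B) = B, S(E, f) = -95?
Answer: 4*√1099/5 ≈ 26.521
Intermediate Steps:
T(D, B) = B/5
l(o) = 21 - 24*o + 3*o² (l(o) = 3*((o² - 8*o) + 7) = 3*(7 + o² - 8*o) = 21 - 24*o + 3*o²)
√(S(194, -169) + (48*l(T(6, 1)) + 15)) = √(-95 + (48*(21 - 24/5 + 3*((⅕)*1)²) + 15)) = √(-95 + (48*(21 - 24*⅕ + 3*(⅕)²) + 15)) = √(-95 + (48*(21 - 24/5 + 3*(1/25)) + 15)) = √(-95 + (48*(21 - 24/5 + 3/25) + 15)) = √(-95 + (48*(408/25) + 15)) = √(-95 + (19584/25 + 15)) = √(-95 + 19959/25) = √(17584/25) = 4*√1099/5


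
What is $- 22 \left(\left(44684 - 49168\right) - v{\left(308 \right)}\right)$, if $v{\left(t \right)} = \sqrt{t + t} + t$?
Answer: $105424 + 44 \sqrt{154} \approx 1.0597 \cdot 10^{5}$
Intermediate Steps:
$v{\left(t \right)} = t + \sqrt{2} \sqrt{t}$ ($v{\left(t \right)} = \sqrt{2 t} + t = \sqrt{2} \sqrt{t} + t = t + \sqrt{2} \sqrt{t}$)
$- 22 \left(\left(44684 - 49168\right) - v{\left(308 \right)}\right) = - 22 \left(\left(44684 - 49168\right) - \left(308 + \sqrt{2} \sqrt{308}\right)\right) = - 22 \left(\left(44684 - 49168\right) - \left(308 + \sqrt{2} \cdot 2 \sqrt{77}\right)\right) = - 22 \left(-4484 - \left(308 + 2 \sqrt{154}\right)\right) = - 22 \left(-4792 - 2 \sqrt{154}\right) = 105424 + 44 \sqrt{154}$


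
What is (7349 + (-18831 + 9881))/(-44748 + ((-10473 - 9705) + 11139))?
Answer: 1601/53787 ≈ 0.029766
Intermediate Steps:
(7349 + (-18831 + 9881))/(-44748 + ((-10473 - 9705) + 11139)) = (7349 - 8950)/(-44748 + (-20178 + 11139)) = -1601/(-44748 - 9039) = -1601/(-53787) = -1601*(-1/53787) = 1601/53787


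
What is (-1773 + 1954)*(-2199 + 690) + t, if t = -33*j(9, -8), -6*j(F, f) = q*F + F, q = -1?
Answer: -273129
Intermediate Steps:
j(F, f) = 0 (j(F, f) = -(-F + F)/6 = -⅙*0 = 0)
t = 0 (t = -33*0 = 0)
(-1773 + 1954)*(-2199 + 690) + t = (-1773 + 1954)*(-2199 + 690) + 0 = 181*(-1509) + 0 = -273129 + 0 = -273129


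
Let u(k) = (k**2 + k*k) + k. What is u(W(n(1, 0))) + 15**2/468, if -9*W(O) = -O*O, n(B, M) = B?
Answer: 2597/4212 ≈ 0.61657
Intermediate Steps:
W(O) = O**2/9 (W(O) = -(-1)*O*O/9 = -(-1)*O**2/9 = O**2/9)
u(k) = k + 2*k**2 (u(k) = (k**2 + k**2) + k = 2*k**2 + k = k + 2*k**2)
u(W(n(1, 0))) + 15**2/468 = ((1/9)*1**2)*(1 + 2*((1/9)*1**2)) + 15**2/468 = ((1/9)*1)*(1 + 2*((1/9)*1)) + (1/468)*225 = (1 + 2*(1/9))/9 + 25/52 = (1 + 2/9)/9 + 25/52 = (1/9)*(11/9) + 25/52 = 11/81 + 25/52 = 2597/4212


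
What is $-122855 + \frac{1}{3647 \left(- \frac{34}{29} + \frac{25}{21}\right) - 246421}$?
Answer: $- \frac{2633138438167}{21432896} \approx -1.2286 \cdot 10^{5}$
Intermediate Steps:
$-122855 + \frac{1}{3647 \left(- \frac{34}{29} + \frac{25}{21}\right) - 246421} = -122855 + \frac{1}{3647 \cdot \frac{11}{609} - 246421} = -122855 + \frac{1}{\frac{5731}{87} - 246421} = -122855 + \frac{1}{- \frac{21432896}{87}} = -122855 - \frac{87}{21432896} = - \frac{2633138438167}{21432896}$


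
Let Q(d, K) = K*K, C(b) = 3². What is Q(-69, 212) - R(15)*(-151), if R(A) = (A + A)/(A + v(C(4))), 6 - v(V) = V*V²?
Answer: 5302637/118 ≈ 44938.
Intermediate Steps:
C(b) = 9
v(V) = 6 - V³ (v(V) = 6 - V*V² = 6 - V³)
Q(d, K) = K²
R(A) = 2*A/(-723 + A) (R(A) = (A + A)/(A + (6 - 1*9³)) = (2*A)/(A + (6 - 1*729)) = (2*A)/(A + (6 - 729)) = (2*A)/(A - 723) = (2*A)/(-723 + A) = 2*A/(-723 + A))
Q(-69, 212) - R(15)*(-151) = 212² - 2*15/(-723 + 15)*(-151) = 44944 - 2*15/(-708)*(-151) = 44944 - 2*15*(-1/708)*(-151) = 44944 - (-5)*(-151)/118 = 44944 - 1*755/118 = 44944 - 755/118 = 5302637/118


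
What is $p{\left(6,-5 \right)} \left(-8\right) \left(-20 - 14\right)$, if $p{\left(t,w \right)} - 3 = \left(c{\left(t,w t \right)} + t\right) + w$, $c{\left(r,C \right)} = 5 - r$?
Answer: $816$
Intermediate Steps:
$p{\left(t,w \right)} = 8 + w$ ($p{\left(t,w \right)} = 3 + \left(\left(\left(5 - t\right) + t\right) + w\right) = 3 + \left(5 + w\right) = 8 + w$)
$p{\left(6,-5 \right)} \left(-8\right) \left(-20 - 14\right) = \left(8 - 5\right) \left(-8\right) \left(-20 - 14\right) = 3 \left(-8\right) \left(-34\right) = \left(-24\right) \left(-34\right) = 816$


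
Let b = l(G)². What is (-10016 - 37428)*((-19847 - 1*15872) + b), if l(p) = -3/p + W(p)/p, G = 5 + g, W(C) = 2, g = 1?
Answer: 15251858263/9 ≈ 1.6947e+9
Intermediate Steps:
G = 6 (G = 5 + 1 = 6)
l(p) = -1/p (l(p) = -3/p + 2/p = -1/p)
b = 1/36 (b = (-1/6)² = (-1*⅙)² = (-⅙)² = 1/36 ≈ 0.027778)
(-10016 - 37428)*((-19847 - 1*15872) + b) = (-10016 - 37428)*((-19847 - 1*15872) + 1/36) = -47444*((-19847 - 15872) + 1/36) = -47444*(-35719 + 1/36) = -47444*(-1285883/36) = 15251858263/9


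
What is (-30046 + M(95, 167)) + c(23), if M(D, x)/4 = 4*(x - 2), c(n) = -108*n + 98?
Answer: -29792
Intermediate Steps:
c(n) = 98 - 108*n
M(D, x) = -32 + 16*x (M(D, x) = 4*(4*(x - 2)) = 4*(4*(-2 + x)) = 4*(-8 + 4*x) = -32 + 16*x)
(-30046 + M(95, 167)) + c(23) = (-30046 + (-32 + 16*167)) + (98 - 108*23) = (-30046 + (-32 + 2672)) + (98 - 2484) = (-30046 + 2640) - 2386 = -27406 - 2386 = -29792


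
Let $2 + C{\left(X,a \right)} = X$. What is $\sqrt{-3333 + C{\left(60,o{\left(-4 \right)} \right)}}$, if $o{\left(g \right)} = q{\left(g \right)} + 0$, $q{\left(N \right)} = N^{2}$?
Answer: $5 i \sqrt{131} \approx 57.228 i$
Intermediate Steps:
$o{\left(g \right)} = g^{2}$ ($o{\left(g \right)} = g^{2} + 0 = g^{2}$)
$C{\left(X,a \right)} = -2 + X$
$\sqrt{-3333 + C{\left(60,o{\left(-4 \right)} \right)}} = \sqrt{-3333 + \left(-2 + 60\right)} = \sqrt{-3333 + 58} = \sqrt{-3275} = 5 i \sqrt{131}$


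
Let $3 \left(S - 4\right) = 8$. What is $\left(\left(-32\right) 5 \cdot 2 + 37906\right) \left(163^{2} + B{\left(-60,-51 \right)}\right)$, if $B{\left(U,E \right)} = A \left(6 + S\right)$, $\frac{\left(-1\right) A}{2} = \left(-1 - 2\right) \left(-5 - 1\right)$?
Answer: $981483218$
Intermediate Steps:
$S = \frac{20}{3}$ ($S = 4 + \frac{1}{3} \cdot 8 = 4 + \frac{8}{3} = \frac{20}{3} \approx 6.6667$)
$A = -36$ ($A = - 2 \left(-1 - 2\right) \left(-5 - 1\right) = - 2 \left(\left(-3\right) \left(-6\right)\right) = \left(-2\right) 18 = -36$)
$B{\left(U,E \right)} = -456$ ($B{\left(U,E \right)} = - 36 \left(6 + \frac{20}{3}\right) = \left(-36\right) \frac{38}{3} = -456$)
$\left(\left(-32\right) 5 \cdot 2 + 37906\right) \left(163^{2} + B{\left(-60,-51 \right)}\right) = \left(\left(-32\right) 5 \cdot 2 + 37906\right) \left(163^{2} - 456\right) = \left(\left(-160\right) 2 + 37906\right) \left(26569 - 456\right) = \left(-320 + 37906\right) 26113 = 37586 \cdot 26113 = 981483218$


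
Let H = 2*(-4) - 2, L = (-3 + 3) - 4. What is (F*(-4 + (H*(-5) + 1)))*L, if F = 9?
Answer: -1692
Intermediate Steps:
L = -4 (L = 0 - 4 = -4)
H = -10 (H = -8 - 2 = -10)
(F*(-4 + (H*(-5) + 1)))*L = (9*(-4 + (-10*(-5) + 1)))*(-4) = (9*(-4 + (50 + 1)))*(-4) = (9*(-4 + 51))*(-4) = (9*47)*(-4) = 423*(-4) = -1692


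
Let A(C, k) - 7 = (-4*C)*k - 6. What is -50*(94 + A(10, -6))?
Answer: -16750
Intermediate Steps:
A(C, k) = 1 - 4*C*k (A(C, k) = 7 + ((-4*C)*k - 6) = 7 + (-4*C*k - 6) = 7 + (-6 - 4*C*k) = 1 - 4*C*k)
-50*(94 + A(10, -6)) = -50*(94 + (1 - 4*10*(-6))) = -50*(94 + (1 + 240)) = -50*(94 + 241) = -50*335 = -16750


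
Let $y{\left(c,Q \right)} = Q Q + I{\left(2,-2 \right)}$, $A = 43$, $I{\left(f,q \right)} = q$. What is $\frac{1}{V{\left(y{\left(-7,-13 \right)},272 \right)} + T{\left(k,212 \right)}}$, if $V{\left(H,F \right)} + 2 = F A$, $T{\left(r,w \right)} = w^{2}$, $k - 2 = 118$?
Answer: $\frac{1}{56638} \approx 1.7656 \cdot 10^{-5}$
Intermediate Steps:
$k = 120$ ($k = 2 + 118 = 120$)
$y{\left(c,Q \right)} = -2 + Q^{2}$ ($y{\left(c,Q \right)} = Q Q - 2 = Q^{2} - 2 = -2 + Q^{2}$)
$V{\left(H,F \right)} = -2 + 43 F$ ($V{\left(H,F \right)} = -2 + F 43 = -2 + 43 F$)
$\frac{1}{V{\left(y{\left(-7,-13 \right)},272 \right)} + T{\left(k,212 \right)}} = \frac{1}{\left(-2 + 43 \cdot 272\right) + 212^{2}} = \frac{1}{\left(-2 + 11696\right) + 44944} = \frac{1}{11694 + 44944} = \frac{1}{56638}$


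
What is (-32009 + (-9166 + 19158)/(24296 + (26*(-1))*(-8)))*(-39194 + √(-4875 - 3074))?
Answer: 3842670611692/3063 - 98042318*I*√7949/3063 ≈ 1.2545e+9 - 2.8538e+6*I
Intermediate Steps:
(-32009 + (-9166 + 19158)/(24296 + (26*(-1))*(-8)))*(-39194 + √(-4875 - 3074)) = (-32009 + 9992/(24296 - 26*(-8)))*(-39194 + √(-7949)) = (-32009 + 9992/(24296 + 208))*(-39194 + I*√7949) = (-32009 + 9992/24504)*(-39194 + I*√7949) = (-32009 + 9992*(1/24504))*(-39194 + I*√7949) = (-32009 + 1249/3063)*(-39194 + I*√7949) = -98042318*(-39194 + I*√7949)/3063 = 3842670611692/3063 - 98042318*I*√7949/3063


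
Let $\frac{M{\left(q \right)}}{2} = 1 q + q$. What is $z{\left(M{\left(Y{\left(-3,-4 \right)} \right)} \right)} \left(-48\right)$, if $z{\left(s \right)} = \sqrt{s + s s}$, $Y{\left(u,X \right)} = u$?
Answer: $- 96 \sqrt{33} \approx -551.48$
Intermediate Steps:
$M{\left(q \right)} = 4 q$ ($M{\left(q \right)} = 2 \left(1 q + q\right) = 2 \left(q + q\right) = 2 \cdot 2 q = 4 q$)
$z{\left(s \right)} = \sqrt{s + s^{2}}$
$z{\left(M{\left(Y{\left(-3,-4 \right)} \right)} \right)} \left(-48\right) = \sqrt{4 \left(-3\right) \left(1 + 4 \left(-3\right)\right)} \left(-48\right) = \sqrt{- 12 \left(1 - 12\right)} \left(-48\right) = \sqrt{\left(-12\right) \left(-11\right)} \left(-48\right) = \sqrt{132} \left(-48\right) = 2 \sqrt{33} \left(-48\right) = - 96 \sqrt{33}$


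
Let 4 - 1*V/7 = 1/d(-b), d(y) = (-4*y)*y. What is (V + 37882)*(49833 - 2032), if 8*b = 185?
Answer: 62020356873462/34225 ≈ 1.8121e+9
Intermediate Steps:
b = 185/8 (b = (1/8)*185 = 185/8 ≈ 23.125)
d(y) = -4*y**2
V = 958412/34225 (V = 28 - 7/((-4*(-1*185/8)**2)) = 28 - 7/((-4*(-185/8)**2)) = 28 - 7/((-4*34225/64)) = 28 - 7/(-34225/16) = 28 - 7*(-16/34225) = 28 + 112/34225 = 958412/34225 ≈ 28.003)
(V + 37882)*(49833 - 2032) = (958412/34225 + 37882)*(49833 - 2032) = (1297469862/34225)*47801 = 62020356873462/34225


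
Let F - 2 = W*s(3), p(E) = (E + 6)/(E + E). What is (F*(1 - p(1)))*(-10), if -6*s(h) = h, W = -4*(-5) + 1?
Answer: -425/2 ≈ -212.50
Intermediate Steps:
W = 21 (W = 20 + 1 = 21)
s(h) = -h/6
p(E) = (6 + E)/(2*E) (p(E) = (6 + E)/((2*E)) = (6 + E)*(1/(2*E)) = (6 + E)/(2*E))
F = -17/2 (F = 2 + 21*(-⅙*3) = 2 + 21*(-½) = 2 - 21/2 = -17/2 ≈ -8.5000)
(F*(1 - p(1)))*(-10) = -17*(1 - (6 + 1)/(2*1))/2*(-10) = -17*(1 - 7/2)/2*(-10) = -17/2*(-5/2)*(-10) = (85/4)*(-10) = -425/2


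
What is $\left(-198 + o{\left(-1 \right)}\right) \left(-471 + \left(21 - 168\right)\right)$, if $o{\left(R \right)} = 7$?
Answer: $118038$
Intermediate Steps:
$\left(-198 + o{\left(-1 \right)}\right) \left(-471 + \left(21 - 168\right)\right) = \left(-198 + 7\right) \left(-471 + \left(21 - 168\right)\right) = - 191 \left(-471 + \left(21 - 168\right)\right) = - 191 \left(-471 - 147\right) = \left(-191\right) \left(-618\right) = 118038$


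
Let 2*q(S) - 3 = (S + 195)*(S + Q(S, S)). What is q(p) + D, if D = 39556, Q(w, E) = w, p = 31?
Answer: 93127/2 ≈ 46564.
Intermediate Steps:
q(S) = 3/2 + S*(195 + S) (q(S) = 3/2 + ((S + 195)*(S + S))/2 = 3/2 + ((195 + S)*(2*S))/2 = 3/2 + (2*S*(195 + S))/2 = 3/2 + S*(195 + S))
q(p) + D = (3/2 + 31² + 195*31) + 39556 = (3/2 + 961 + 6045) + 39556 = 14015/2 + 39556 = 93127/2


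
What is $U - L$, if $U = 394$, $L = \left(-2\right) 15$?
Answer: $424$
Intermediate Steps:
$L = -30$
$U - L = 394 - -30 = 394 + 30 = 424$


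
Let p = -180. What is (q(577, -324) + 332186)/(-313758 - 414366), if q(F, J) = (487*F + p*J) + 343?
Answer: -167962/182031 ≈ -0.92271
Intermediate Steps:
q(F, J) = 343 - 180*J + 487*F (q(F, J) = (487*F - 180*J) + 343 = (-180*J + 487*F) + 343 = 343 - 180*J + 487*F)
(q(577, -324) + 332186)/(-313758 - 414366) = ((343 - 180*(-324) + 487*577) + 332186)/(-313758 - 414366) = ((343 + 58320 + 280999) + 332186)/(-728124) = (339662 + 332186)*(-1/728124) = 671848*(-1/728124) = -167962/182031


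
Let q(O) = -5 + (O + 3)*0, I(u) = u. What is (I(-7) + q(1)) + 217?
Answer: 205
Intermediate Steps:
q(O) = -5 (q(O) = -5 + (3 + O)*0 = -5 + 0 = -5)
(I(-7) + q(1)) + 217 = (-7 - 5) + 217 = -12 + 217 = 205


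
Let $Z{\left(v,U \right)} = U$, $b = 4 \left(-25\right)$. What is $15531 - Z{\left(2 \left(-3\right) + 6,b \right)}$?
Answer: $15631$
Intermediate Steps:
$b = -100$
$15531 - Z{\left(2 \left(-3\right) + 6,b \right)} = 15531 - -100 = 15531 + 100 = 15631$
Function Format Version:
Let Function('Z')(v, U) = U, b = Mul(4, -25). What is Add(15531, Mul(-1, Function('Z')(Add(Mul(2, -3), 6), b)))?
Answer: 15631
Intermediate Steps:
b = -100
Add(15531, Mul(-1, Function('Z')(Add(Mul(2, -3), 6), b))) = Add(15531, Mul(-1, -100)) = Add(15531, 100) = 15631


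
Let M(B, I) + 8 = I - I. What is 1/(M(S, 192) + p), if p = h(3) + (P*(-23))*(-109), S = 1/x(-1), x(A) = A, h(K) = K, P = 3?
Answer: 1/7516 ≈ 0.00013305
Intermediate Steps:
S = -1 (S = 1/(-1) = -1)
p = 7524 (p = 3 + (3*(-23))*(-109) = 3 - 69*(-109) = 3 + 7521 = 7524)
M(B, I) = -8 (M(B, I) = -8 + (I - I) = -8 + 0 = -8)
1/(M(S, 192) + p) = 1/(-8 + 7524) = 1/7516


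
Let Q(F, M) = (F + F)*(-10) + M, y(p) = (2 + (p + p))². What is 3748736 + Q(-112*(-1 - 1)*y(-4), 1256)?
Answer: 3588712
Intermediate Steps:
y(p) = (2 + 2*p)²
Q(F, M) = M - 20*F (Q(F, M) = (2*F)*(-10) + M = -20*F + M = M - 20*F)
3748736 + Q(-112*(-1 - 1)*y(-4), 1256) = 3748736 + (1256 - (-2240)*(-1 - 1)*(4*(1 - 4)²)) = 3748736 + (1256 - (-2240)*(-8*(-3)²)) = 3748736 + (1256 - (-2240)*(-8*9)) = 3748736 + (1256 - (-2240)*(-2*36)) = 3748736 + (1256 - (-2240)*(-72)) = 3748736 + (1256 - 20*8064) = 3748736 + (1256 - 161280) = 3748736 - 160024 = 3588712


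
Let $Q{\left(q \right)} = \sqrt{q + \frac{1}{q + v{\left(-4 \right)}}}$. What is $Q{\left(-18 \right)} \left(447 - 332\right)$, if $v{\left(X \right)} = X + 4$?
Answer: $\frac{575 i \sqrt{26}}{6} \approx 488.66 i$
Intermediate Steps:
$v{\left(X \right)} = 4 + X$
$Q{\left(q \right)} = \sqrt{q + \frac{1}{q}}$ ($Q{\left(q \right)} = \sqrt{q + \frac{1}{q + \left(4 - 4\right)}} = \sqrt{q + \frac{1}{q + 0}} = \sqrt{q + \frac{1}{q}}$)
$Q{\left(-18 \right)} \left(447 - 332\right) = \sqrt{-18 + \frac{1}{-18}} \left(447 - 332\right) = \sqrt{-18 - \frac{1}{18}} \cdot 115 = \sqrt{- \frac{325}{18}} \cdot 115 = \frac{5 i \sqrt{26}}{6} \cdot 115 = \frac{575 i \sqrt{26}}{6}$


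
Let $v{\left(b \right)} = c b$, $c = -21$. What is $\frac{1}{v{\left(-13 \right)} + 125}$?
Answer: $\frac{1}{398} \approx 0.0025126$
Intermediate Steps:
$v{\left(b \right)} = - 21 b$
$\frac{1}{v{\left(-13 \right)} + 125} = \frac{1}{\left(-21\right) \left(-13\right) + 125} = \frac{1}{273 + 125} = \frac{1}{398}$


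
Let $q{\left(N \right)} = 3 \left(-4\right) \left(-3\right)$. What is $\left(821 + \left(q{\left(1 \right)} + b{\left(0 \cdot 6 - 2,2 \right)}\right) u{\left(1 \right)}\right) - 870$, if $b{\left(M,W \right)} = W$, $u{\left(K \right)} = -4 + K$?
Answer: $-163$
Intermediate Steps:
$q{\left(N \right)} = 36$ ($q{\left(N \right)} = \left(-12\right) \left(-3\right) = 36$)
$\left(821 + \left(q{\left(1 \right)} + b{\left(0 \cdot 6 - 2,2 \right)}\right) u{\left(1 \right)}\right) - 870 = \left(821 + \left(36 + 2\right) \left(-4 + 1\right)\right) - 870 = \left(821 + 38 \left(-3\right)\right) - 870 = \left(821 - 114\right) - 870 = 707 - 870 = -163$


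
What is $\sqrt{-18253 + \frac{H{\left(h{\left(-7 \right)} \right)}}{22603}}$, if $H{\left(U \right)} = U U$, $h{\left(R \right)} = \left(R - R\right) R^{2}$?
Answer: $i \sqrt{18253} \approx 135.1 i$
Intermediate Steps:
$h{\left(R \right)} = 0$ ($h{\left(R \right)} = 0 R^{2} = 0$)
$H{\left(U \right)} = U^{2}$
$\sqrt{-18253 + \frac{H{\left(h{\left(-7 \right)} \right)}}{22603}} = \sqrt{-18253 + \frac{0^{2}}{22603}} = \sqrt{-18253 + 0 \cdot \frac{1}{22603}} = \sqrt{-18253 + 0} = \sqrt{-18253} = i \sqrt{18253}$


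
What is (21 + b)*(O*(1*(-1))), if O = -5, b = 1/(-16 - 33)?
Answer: 5140/49 ≈ 104.90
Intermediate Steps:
b = -1/49 (b = 1/(-49) = -1/49 ≈ -0.020408)
(21 + b)*(O*(1*(-1))) = (21 - 1/49)*(-5*(-1)) = 1028*(-5*(-1))/49 = (1028/49)*5 = 5140/49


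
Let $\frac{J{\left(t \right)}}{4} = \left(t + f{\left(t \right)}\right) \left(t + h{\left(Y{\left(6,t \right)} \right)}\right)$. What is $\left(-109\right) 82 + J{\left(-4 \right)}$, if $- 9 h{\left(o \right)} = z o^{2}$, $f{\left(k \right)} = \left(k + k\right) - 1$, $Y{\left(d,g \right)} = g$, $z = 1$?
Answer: $- \frac{77738}{9} \approx -8637.6$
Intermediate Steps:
$f{\left(k \right)} = -1 + 2 k$ ($f{\left(k \right)} = 2 k - 1 = -1 + 2 k$)
$h{\left(o \right)} = - \frac{o^{2}}{9}$ ($h{\left(o \right)} = - \frac{1 o^{2}}{9} = - \frac{o^{2}}{9}$)
$J{\left(t \right)} = 4 \left(-1 + 3 t\right) \left(t - \frac{t^{2}}{9}\right)$ ($J{\left(t \right)} = 4 \left(t + \left(-1 + 2 t\right)\right) \left(t - \frac{t^{2}}{9}\right) = 4 \left(-1 + 3 t\right) \left(t - \frac{t^{2}}{9}\right)$)
$\left(-109\right) 82 + J{\left(-4 \right)} = \left(-109\right) 82 + \frac{4}{9} \left(-4\right) \left(-9 - 3 \left(-4\right)^{2} + 28 \left(-4\right)\right) = -8938 + \frac{4}{9} \left(-4\right) \left(-9 - 48 - 112\right) = -8938 + \frac{4}{9} \left(-4\right) \left(-169\right) = -8938 + \frac{2704}{9} = - \frac{77738}{9}$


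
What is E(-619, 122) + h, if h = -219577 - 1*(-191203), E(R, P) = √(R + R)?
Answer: -28374 + I*√1238 ≈ -28374.0 + 35.185*I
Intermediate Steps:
E(R, P) = √2*√R (E(R, P) = √(2*R) = √2*√R)
h = -28374 (h = -219577 + 191203 = -28374)
E(-619, 122) + h = √2*√(-619) - 28374 = √2*(I*√619) - 28374 = I*√1238 - 28374 = -28374 + I*√1238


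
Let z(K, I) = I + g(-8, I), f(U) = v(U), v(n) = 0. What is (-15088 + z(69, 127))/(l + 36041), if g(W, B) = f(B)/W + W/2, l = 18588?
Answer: -14965/54629 ≈ -0.27394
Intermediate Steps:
f(U) = 0
g(W, B) = W/2 (g(W, B) = 0/W + W/2 = 0 + W*(1/2) = 0 + W/2 = W/2)
z(K, I) = -4 + I (z(K, I) = I + (1/2)*(-8) = I - 4 = -4 + I)
(-15088 + z(69, 127))/(l + 36041) = (-15088 + (-4 + 127))/(18588 + 36041) = (-15088 + 123)/54629 = -14965*1/54629 = -14965/54629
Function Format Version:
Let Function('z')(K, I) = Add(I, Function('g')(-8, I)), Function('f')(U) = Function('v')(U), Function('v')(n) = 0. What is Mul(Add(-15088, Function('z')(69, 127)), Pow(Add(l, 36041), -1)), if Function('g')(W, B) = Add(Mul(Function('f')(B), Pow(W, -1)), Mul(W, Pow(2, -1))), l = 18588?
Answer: Rational(-14965, 54629) ≈ -0.27394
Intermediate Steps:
Function('f')(U) = 0
Function('g')(W, B) = Mul(Rational(1, 2), W) (Function('g')(W, B) = Add(Mul(0, Pow(W, -1)), Mul(W, Pow(2, -1))) = Add(0, Mul(W, Rational(1, 2))) = Add(0, Mul(Rational(1, 2), W)) = Mul(Rational(1, 2), W))
Function('z')(K, I) = Add(-4, I) (Function('z')(K, I) = Add(I, Mul(Rational(1, 2), -8)) = Add(I, -4) = Add(-4, I))
Mul(Add(-15088, Function('z')(69, 127)), Pow(Add(l, 36041), -1)) = Mul(Add(-15088, Add(-4, 127)), Pow(Add(18588, 36041), -1)) = Mul(Add(-15088, 123), Pow(54629, -1)) = Mul(-14965, Rational(1, 54629)) = Rational(-14965, 54629)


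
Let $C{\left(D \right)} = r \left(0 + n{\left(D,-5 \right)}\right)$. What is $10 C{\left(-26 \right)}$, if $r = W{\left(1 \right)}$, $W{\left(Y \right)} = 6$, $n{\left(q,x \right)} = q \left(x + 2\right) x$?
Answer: $-23400$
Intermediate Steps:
$n{\left(q,x \right)} = q x \left(2 + x\right)$ ($n{\left(q,x \right)} = q \left(2 + x\right) x = q x \left(2 + x\right)$)
$r = 6$
$C{\left(D \right)} = 90 D$ ($C{\left(D \right)} = 6 \left(0 + D \left(-5\right) \left(2 - 5\right)\right) = 6 \left(0 + D \left(-5\right) \left(-3\right)\right) = 6 \left(0 + 15 D\right) = 6 \cdot 15 D = 90 D$)
$10 C{\left(-26 \right)} = 10 \cdot 90 \left(-26\right) = 10 \left(-2340\right) = -23400$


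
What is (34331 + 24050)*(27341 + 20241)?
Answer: 2777884742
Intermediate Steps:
(34331 + 24050)*(27341 + 20241) = 58381*47582 = 2777884742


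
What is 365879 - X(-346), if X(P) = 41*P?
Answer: 380065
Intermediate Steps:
365879 - X(-346) = 365879 - 41*(-346) = 365879 - 1*(-14186) = 365879 + 14186 = 380065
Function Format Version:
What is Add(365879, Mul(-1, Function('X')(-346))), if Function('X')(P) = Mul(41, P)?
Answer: 380065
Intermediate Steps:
Add(365879, Mul(-1, Function('X')(-346))) = Add(365879, Mul(-1, Mul(41, -346))) = Add(365879, Mul(-1, -14186)) = Add(365879, 14186) = 380065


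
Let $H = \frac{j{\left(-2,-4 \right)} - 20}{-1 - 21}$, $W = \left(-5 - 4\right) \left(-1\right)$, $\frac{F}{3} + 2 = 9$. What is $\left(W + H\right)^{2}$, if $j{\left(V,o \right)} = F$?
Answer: $\frac{38809}{484} \approx 80.184$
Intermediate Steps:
$F = 21$ ($F = -6 + 3 \cdot 9 = -6 + 27 = 21$)
$j{\left(V,o \right)} = 21$
$W = 9$ ($W = \left(-9\right) \left(-1\right) = 9$)
$H = - \frac{1}{22}$ ($H = \frac{21 - 20}{-1 - 21} = 1 \frac{1}{-22} = 1 \left(- \frac{1}{22}\right) = - \frac{1}{22} \approx -0.045455$)
$\left(W + H\right)^{2} = \left(9 - \frac{1}{22}\right)^{2} = \left(\frac{197}{22}\right)^{2} = \frac{38809}{484}$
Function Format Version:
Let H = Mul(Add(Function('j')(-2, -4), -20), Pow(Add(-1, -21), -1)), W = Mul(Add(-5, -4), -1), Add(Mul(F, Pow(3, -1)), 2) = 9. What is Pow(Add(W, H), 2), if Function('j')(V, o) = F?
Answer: Rational(38809, 484) ≈ 80.184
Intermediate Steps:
F = 21 (F = Add(-6, Mul(3, 9)) = Add(-6, 27) = 21)
Function('j')(V, o) = 21
W = 9 (W = Mul(-9, -1) = 9)
H = Rational(-1, 22) (H = Mul(Add(21, -20), Pow(Add(-1, -21), -1)) = Mul(1, Pow(-22, -1)) = Mul(1, Rational(-1, 22)) = Rational(-1, 22) ≈ -0.045455)
Pow(Add(W, H), 2) = Pow(Add(9, Rational(-1, 22)), 2) = Pow(Rational(197, 22), 2) = Rational(38809, 484)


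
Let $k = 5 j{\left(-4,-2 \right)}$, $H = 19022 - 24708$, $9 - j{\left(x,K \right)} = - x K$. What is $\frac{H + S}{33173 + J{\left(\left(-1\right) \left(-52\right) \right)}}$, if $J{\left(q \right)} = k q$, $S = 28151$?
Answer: $\frac{22465}{37593} \approx 0.59758$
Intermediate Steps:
$j{\left(x,K \right)} = 9 + K x$ ($j{\left(x,K \right)} = 9 - - x K = 9 - - K x = 9 + K x$)
$H = -5686$
$k = 85$ ($k = 5 \left(9 - -8\right) = 5 \left(9 + 8\right) = 5 \cdot 17 = 85$)
$J{\left(q \right)} = 85 q$
$\frac{H + S}{33173 + J{\left(\left(-1\right) \left(-52\right) \right)}} = \frac{-5686 + 28151}{33173 + 85 \left(\left(-1\right) \left(-52\right)\right)} = \frac{22465}{33173 + 85 \cdot 52} = \frac{22465}{33173 + 4420} = \frac{22465}{37593}$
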